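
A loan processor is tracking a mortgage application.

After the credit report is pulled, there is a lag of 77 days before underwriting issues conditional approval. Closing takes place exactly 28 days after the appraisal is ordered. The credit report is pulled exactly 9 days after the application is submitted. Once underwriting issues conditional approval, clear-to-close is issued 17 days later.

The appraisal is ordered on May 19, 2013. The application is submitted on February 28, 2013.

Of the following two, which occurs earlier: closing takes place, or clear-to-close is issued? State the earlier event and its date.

The appraisal is ordered: May 19, 2013.
Closing takes place: May 19, 2013 + 28 days = Jun 16, 2013.
The application is submitted: Feb 28, 2013.
The credit report is pulled: Feb 28, 2013 + 9 days = Mar 9, 2013.
Underwriting issues conditional approval: Mar 9, 2013 + 77 days = May 25, 2013.
Clear-to-close is issued: May 25, 2013 + 17 days = Jun 11, 2013.
Comparing: closing takes place on Jun 16, 2013 vs clear-to-close is issued on Jun 11, 2013. Earlier: clear-to-close is issued.

Clear-to-close is issued — June 11, 2013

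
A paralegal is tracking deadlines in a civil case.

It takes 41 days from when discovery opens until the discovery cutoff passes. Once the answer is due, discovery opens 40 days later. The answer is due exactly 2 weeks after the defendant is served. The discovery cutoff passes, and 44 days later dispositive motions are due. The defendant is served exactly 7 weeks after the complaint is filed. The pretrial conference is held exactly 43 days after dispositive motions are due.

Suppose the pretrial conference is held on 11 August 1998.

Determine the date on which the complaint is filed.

23 December 1997

The pretrial conference is held: Aug 11, 1998.
Dispositive motions are due: Aug 11, 1998 − 43 days = Jun 29, 1998.
The discovery cutoff passes: Jun 29, 1998 − 44 days = May 16, 1998.
Discovery opens: May 16, 1998 − 41 days = Apr 5, 1998.
The answer is due: Apr 5, 1998 − 40 days = Feb 24, 1998.
The defendant is served: Feb 24, 1998 − 2 weeks = Feb 10, 1998.
The complaint is filed: Feb 10, 1998 − 7 weeks = Dec 23, 1997.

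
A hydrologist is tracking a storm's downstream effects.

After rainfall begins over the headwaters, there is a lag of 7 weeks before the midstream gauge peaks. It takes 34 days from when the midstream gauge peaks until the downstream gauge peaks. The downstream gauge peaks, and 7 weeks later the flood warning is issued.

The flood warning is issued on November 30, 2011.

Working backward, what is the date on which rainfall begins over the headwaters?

July 21, 2011

The flood warning is issued: Nov 30, 2011.
The downstream gauge peaks: Nov 30, 2011 − 7 weeks = Oct 12, 2011.
The midstream gauge peaks: Oct 12, 2011 − 34 days = Sep 8, 2011.
Rainfall begins over the headwaters: Sep 8, 2011 − 7 weeks = Jul 21, 2011.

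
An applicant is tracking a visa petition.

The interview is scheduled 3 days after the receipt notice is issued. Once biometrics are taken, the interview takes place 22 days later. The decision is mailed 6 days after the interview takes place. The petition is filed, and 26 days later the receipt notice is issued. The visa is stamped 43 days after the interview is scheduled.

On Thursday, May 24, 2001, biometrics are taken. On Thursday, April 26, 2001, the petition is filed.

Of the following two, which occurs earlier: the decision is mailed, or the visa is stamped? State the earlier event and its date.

The decision is mailed — Thursday, June 21, 2001

Biometrics are taken: May 24, 2001.
The interview takes place: May 24, 2001 + 22 days = Jun 15, 2001.
The decision is mailed: Jun 15, 2001 + 6 days = Jun 21, 2001.
The petition is filed: Apr 26, 2001.
The receipt notice is issued: Apr 26, 2001 + 26 days = May 22, 2001.
The interview is scheduled: May 22, 2001 + 3 days = May 25, 2001.
The visa is stamped: May 25, 2001 + 43 days = Jul 7, 2001.
Comparing: the decision is mailed on Jun 21, 2001 vs the visa is stamped on Jul 7, 2001. Earlier: the decision is mailed.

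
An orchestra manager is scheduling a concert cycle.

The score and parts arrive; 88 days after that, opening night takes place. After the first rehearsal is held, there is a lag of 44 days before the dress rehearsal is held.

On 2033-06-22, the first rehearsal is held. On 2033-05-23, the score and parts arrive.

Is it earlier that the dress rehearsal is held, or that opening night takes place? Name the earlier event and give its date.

The dress rehearsal is held — 2033-08-05

The first rehearsal is held: Jun 22, 2033.
The dress rehearsal is held: Jun 22, 2033 + 44 days = Aug 5, 2033.
The score and parts arrive: May 23, 2033.
Opening night takes place: May 23, 2033 + 88 days = Aug 19, 2033.
Comparing: the dress rehearsal is held on Aug 5, 2033 vs opening night takes place on Aug 19, 2033. Earlier: the dress rehearsal is held.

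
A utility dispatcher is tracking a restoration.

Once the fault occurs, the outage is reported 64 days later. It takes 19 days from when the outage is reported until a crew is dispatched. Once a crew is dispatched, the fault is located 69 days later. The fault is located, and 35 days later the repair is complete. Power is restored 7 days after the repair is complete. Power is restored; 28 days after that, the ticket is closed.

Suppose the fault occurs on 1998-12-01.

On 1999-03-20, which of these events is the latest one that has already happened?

The fault occurs: Dec 1, 1998.
The outage is reported: Dec 1, 1998 + 64 days = Feb 3, 1999.
A crew is dispatched: Feb 3, 1999 + 19 days = Feb 22, 1999.
The fault is located: Feb 22, 1999 + 69 days = May 2, 1999.
The repair is complete: May 2, 1999 + 35 days = Jun 6, 1999.
Power is restored: Jun 6, 1999 + 7 days = Jun 13, 1999.
The ticket is closed: Jun 13, 1999 + 28 days = Jul 11, 1999.
Mar 20, 1999 falls between when a crew is dispatched (Feb 22, 1999) and when the fault is located (May 2, 1999).

A crew is dispatched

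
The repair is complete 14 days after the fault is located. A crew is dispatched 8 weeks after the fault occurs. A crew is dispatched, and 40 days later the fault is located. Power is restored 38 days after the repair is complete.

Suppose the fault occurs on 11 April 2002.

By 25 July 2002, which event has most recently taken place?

The fault occurs: Apr 11, 2002.
A crew is dispatched: Apr 11, 2002 + 8 weeks = Jun 6, 2002.
The fault is located: Jun 6, 2002 + 40 days = Jul 16, 2002.
The repair is complete: Jul 16, 2002 + 14 days = Jul 30, 2002.
Power is restored: Jul 30, 2002 + 38 days = Sep 6, 2002.
Jul 25, 2002 falls between when the fault is located (Jul 16, 2002) and when the repair is complete (Jul 30, 2002).

The fault is located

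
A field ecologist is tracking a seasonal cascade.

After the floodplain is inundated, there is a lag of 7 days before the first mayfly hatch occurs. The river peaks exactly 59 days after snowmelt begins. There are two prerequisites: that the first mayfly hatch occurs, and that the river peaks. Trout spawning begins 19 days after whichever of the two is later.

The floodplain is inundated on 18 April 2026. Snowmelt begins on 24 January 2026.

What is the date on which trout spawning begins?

14 May 2026

The floodplain is inundated: Apr 18, 2026.
The first mayfly hatch occurs: Apr 18, 2026 + 7 days = Apr 25, 2026.
Snowmelt begins: Jan 24, 2026.
The river peaks: Jan 24, 2026 + 59 days = Mar 24, 2026.
Both prerequisites met — the first mayfly hatch occurs (Apr 25, 2026), the river peaks (Mar 24, 2026); the later is Apr 25, 2026.
Trout spawning begins: Apr 25, 2026 + 19 days = May 14, 2026.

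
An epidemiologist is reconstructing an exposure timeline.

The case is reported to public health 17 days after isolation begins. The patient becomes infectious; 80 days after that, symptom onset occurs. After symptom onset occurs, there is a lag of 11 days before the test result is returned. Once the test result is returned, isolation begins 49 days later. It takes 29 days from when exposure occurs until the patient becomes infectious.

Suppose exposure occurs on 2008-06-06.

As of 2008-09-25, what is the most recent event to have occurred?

Symptom onset occurs

Exposure occurs: Jun 6, 2008.
The patient becomes infectious: Jun 6, 2008 + 29 days = Jul 5, 2008.
Symptom onset occurs: Jul 5, 2008 + 80 days = Sep 23, 2008.
The test result is returned: Sep 23, 2008 + 11 days = Oct 4, 2008.
Isolation begins: Oct 4, 2008 + 49 days = Nov 22, 2008.
The case is reported to public health: Nov 22, 2008 + 17 days = Dec 9, 2008.
Sep 25, 2008 falls between when symptom onset occurs (Sep 23, 2008) and when the test result is returned (Oct 4, 2008).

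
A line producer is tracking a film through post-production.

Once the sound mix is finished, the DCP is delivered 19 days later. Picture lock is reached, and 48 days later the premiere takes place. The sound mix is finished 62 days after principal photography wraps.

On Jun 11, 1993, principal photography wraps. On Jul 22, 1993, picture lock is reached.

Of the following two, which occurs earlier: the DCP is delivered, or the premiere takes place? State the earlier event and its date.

The DCP is delivered — Aug 31, 1993

Principal photography wraps: Jun 11, 1993.
The sound mix is finished: Jun 11, 1993 + 62 days = Aug 12, 1993.
The DCP is delivered: Aug 12, 1993 + 19 days = Aug 31, 1993.
Picture lock is reached: Jul 22, 1993.
The premiere takes place: Jul 22, 1993 + 48 days = Sep 8, 1993.
Comparing: the DCP is delivered on Aug 31, 1993 vs the premiere takes place on Sep 8, 1993. Earlier: the DCP is delivered.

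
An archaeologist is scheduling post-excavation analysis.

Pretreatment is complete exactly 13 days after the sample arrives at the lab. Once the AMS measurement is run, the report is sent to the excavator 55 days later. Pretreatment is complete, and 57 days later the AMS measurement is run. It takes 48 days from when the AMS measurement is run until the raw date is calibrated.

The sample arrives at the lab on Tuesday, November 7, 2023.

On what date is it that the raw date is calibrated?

Monday, March 4, 2024

The sample arrives at the lab: Nov 7, 2023.
Pretreatment is complete: Nov 7, 2023 + 13 days = Nov 20, 2023.
The AMS measurement is run: Nov 20, 2023 + 57 days = Jan 16, 2024.
The raw date is calibrated: Jan 16, 2024 + 48 days = Mar 4, 2024.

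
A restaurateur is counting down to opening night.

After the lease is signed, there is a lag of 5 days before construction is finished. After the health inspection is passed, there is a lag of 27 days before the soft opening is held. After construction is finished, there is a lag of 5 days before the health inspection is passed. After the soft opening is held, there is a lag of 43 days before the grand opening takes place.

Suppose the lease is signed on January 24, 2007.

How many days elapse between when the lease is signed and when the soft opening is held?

Causal path: the lease is signed → construction is finished → the health inspection is passed → the soft opening is held.
Total delay along the path: 5 + 5 + 27 = 37 days.

37 days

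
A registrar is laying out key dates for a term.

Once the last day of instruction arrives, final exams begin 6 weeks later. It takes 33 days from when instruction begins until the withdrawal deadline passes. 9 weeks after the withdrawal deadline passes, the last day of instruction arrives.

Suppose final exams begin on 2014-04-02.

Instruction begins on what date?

Final exams begin: Apr 2, 2014.
The last day of instruction arrives: Apr 2, 2014 − 6 weeks = Feb 19, 2014.
The withdrawal deadline passes: Feb 19, 2014 − 9 weeks = Dec 18, 2013.
Instruction begins: Dec 18, 2013 − 33 days = Nov 15, 2013.

2013-11-15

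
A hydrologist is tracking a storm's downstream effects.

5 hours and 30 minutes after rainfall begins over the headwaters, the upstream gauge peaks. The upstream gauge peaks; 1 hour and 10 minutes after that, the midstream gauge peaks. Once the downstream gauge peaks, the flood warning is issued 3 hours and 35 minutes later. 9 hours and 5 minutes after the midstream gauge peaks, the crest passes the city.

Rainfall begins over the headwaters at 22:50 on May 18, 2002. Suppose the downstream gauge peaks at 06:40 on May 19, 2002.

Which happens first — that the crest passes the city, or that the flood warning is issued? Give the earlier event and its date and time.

Rainfall begins over the headwaters: 22:50 May 18, 2002.
The upstream gauge peaks: 22:50 May 18, 2002 + 5h30m = 04:20 May 19, 2002.
The midstream gauge peaks: 04:20 May 19, 2002 + 1h10m = 05:30 May 19, 2002.
The crest passes the city: 05:30 May 19, 2002 + 9h05m = 14:35 May 19, 2002.
The downstream gauge peaks: 06:40 May 19, 2002.
The flood warning is issued: 06:40 May 19, 2002 + 3h35m = 10:15 May 19, 2002.
Comparing: the crest passes the city at 14:35 May 19, 2002 vs the flood warning is issued at 10:15 May 19, 2002. Earlier: the flood warning is issued.

The flood warning is issued — 10:15 on May 19, 2002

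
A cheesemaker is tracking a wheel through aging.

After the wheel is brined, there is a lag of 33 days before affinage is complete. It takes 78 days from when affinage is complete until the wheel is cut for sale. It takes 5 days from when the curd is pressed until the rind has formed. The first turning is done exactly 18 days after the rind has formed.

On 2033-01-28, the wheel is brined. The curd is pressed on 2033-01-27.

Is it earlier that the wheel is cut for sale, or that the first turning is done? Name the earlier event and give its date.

The first turning is done — 2033-02-19

The wheel is brined: Jan 28, 2033.
Affinage is complete: Jan 28, 2033 + 33 days = Mar 2, 2033.
The wheel is cut for sale: Mar 2, 2033 + 78 days = May 19, 2033.
The curd is pressed: Jan 27, 2033.
The rind has formed: Jan 27, 2033 + 5 days = Feb 1, 2033.
The first turning is done: Feb 1, 2033 + 18 days = Feb 19, 2033.
Comparing: the wheel is cut for sale on May 19, 2033 vs the first turning is done on Feb 19, 2033. Earlier: the first turning is done.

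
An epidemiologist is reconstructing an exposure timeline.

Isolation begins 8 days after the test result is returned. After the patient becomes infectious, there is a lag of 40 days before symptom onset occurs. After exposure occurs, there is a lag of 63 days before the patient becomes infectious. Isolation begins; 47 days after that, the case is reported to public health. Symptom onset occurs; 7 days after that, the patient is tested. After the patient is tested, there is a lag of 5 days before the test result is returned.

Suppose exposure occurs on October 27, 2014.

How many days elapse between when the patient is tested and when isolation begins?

13 days

Causal path: the patient is tested → the test result is returned → isolation begins.
Total delay along the path: 5 + 8 = 13 days.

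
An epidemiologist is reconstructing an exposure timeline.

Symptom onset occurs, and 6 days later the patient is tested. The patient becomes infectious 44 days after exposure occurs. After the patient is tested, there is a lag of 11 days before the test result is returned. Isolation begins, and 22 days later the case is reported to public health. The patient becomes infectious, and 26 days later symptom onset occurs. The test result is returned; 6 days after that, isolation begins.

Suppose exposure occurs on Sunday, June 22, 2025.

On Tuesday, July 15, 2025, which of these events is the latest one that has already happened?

Exposure occurs

Exposure occurs: Jun 22, 2025.
The patient becomes infectious: Jun 22, 2025 + 44 days = Aug 5, 2025.
Symptom onset occurs: Aug 5, 2025 + 26 days = Aug 31, 2025.
The patient is tested: Aug 31, 2025 + 6 days = Sep 6, 2025.
The test result is returned: Sep 6, 2025 + 11 days = Sep 17, 2025.
Isolation begins: Sep 17, 2025 + 6 days = Sep 23, 2025.
The case is reported to public health: Sep 23, 2025 + 22 days = Oct 15, 2025.
Jul 15, 2025 falls between when exposure occurs (Jun 22, 2025) and when the patient becomes infectious (Aug 5, 2025).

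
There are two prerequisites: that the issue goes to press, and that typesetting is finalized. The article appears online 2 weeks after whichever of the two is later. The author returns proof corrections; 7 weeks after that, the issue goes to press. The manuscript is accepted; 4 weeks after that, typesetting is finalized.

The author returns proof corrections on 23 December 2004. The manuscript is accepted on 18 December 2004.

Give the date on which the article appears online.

24 February 2005

The author returns proof corrections: Dec 23, 2004.
The issue goes to press: Dec 23, 2004 + 7 weeks = Feb 10, 2005.
The manuscript is accepted: Dec 18, 2004.
Typesetting is finalized: Dec 18, 2004 + 4 weeks = Jan 15, 2005.
Both prerequisites met — the issue goes to press (Feb 10, 2005), typesetting is finalized (Jan 15, 2005); the later is Feb 10, 2005.
The article appears online: Feb 10, 2005 + 2 weeks = Feb 24, 2005.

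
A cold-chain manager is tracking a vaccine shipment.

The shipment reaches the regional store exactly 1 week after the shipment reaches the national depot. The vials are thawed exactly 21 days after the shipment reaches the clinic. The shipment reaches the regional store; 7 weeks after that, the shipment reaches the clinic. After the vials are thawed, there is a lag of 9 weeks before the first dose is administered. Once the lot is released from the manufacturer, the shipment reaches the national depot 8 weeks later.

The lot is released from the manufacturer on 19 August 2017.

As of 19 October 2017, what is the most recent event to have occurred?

The shipment reaches the national depot

The lot is released from the manufacturer: Aug 19, 2017.
The shipment reaches the national depot: Aug 19, 2017 + 8 weeks = Oct 14, 2017.
The shipment reaches the regional store: Oct 14, 2017 + 1 week = Oct 21, 2017.
The shipment reaches the clinic: Oct 21, 2017 + 7 weeks = Dec 9, 2017.
The vials are thawed: Dec 9, 2017 + 21 days = Dec 30, 2017.
The first dose is administered: Dec 30, 2017 + 9 weeks = Mar 3, 2018.
Oct 19, 2017 falls between when the shipment reaches the national depot (Oct 14, 2017) and when the shipment reaches the regional store (Oct 21, 2017).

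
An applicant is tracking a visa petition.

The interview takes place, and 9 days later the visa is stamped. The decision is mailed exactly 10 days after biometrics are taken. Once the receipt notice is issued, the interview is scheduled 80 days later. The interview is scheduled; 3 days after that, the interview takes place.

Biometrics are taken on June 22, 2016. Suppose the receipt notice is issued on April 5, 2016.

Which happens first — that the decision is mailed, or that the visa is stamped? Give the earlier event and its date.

The decision is mailed — July 2, 2016

Biometrics are taken: Jun 22, 2016.
The decision is mailed: Jun 22, 2016 + 10 days = Jul 2, 2016.
The receipt notice is issued: Apr 5, 2016.
The interview is scheduled: Apr 5, 2016 + 80 days = Jun 24, 2016.
The interview takes place: Jun 24, 2016 + 3 days = Jun 27, 2016.
The visa is stamped: Jun 27, 2016 + 9 days = Jul 6, 2016.
Comparing: the decision is mailed on Jul 2, 2016 vs the visa is stamped on Jul 6, 2016. Earlier: the decision is mailed.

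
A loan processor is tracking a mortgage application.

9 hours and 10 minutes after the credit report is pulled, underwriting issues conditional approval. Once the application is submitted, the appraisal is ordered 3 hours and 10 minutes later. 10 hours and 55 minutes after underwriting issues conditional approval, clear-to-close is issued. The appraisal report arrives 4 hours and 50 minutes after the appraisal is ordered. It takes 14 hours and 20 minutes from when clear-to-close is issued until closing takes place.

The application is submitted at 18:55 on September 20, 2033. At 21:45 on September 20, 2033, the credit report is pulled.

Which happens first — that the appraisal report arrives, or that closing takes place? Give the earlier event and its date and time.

The application is submitted: 18:55 Sep 20, 2033.
The appraisal is ordered: 18:55 Sep 20, 2033 + 3h10m = 22:05 Sep 20, 2033.
The appraisal report arrives: 22:05 Sep 20, 2033 + 4h50m = 02:55 Sep 21, 2033.
The credit report is pulled: 21:45 Sep 20, 2033.
Underwriting issues conditional approval: 21:45 Sep 20, 2033 + 9h10m = 06:55 Sep 21, 2033.
Clear-to-close is issued: 06:55 Sep 21, 2033 + 10h55m = 17:50 Sep 21, 2033.
Closing takes place: 17:50 Sep 21, 2033 + 14h20m = 08:10 Sep 22, 2033.
Comparing: the appraisal report arrives at 02:55 Sep 21, 2033 vs closing takes place at 08:10 Sep 22, 2033. Earlier: the appraisal report arrives.

The appraisal report arrives — 02:55 on September 21, 2033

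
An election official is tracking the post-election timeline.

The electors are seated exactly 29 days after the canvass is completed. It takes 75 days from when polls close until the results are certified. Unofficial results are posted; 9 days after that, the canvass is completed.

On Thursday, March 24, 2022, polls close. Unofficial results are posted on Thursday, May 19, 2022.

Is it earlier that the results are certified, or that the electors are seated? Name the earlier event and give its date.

Polls close: Mar 24, 2022.
The results are certified: Mar 24, 2022 + 75 days = Jun 7, 2022.
Unofficial results are posted: May 19, 2022.
The canvass is completed: May 19, 2022 + 9 days = May 28, 2022.
The electors are seated: May 28, 2022 + 29 days = Jun 26, 2022.
Comparing: the results are certified on Jun 7, 2022 vs the electors are seated on Jun 26, 2022. Earlier: the results are certified.

The results are certified — Tuesday, June 7, 2022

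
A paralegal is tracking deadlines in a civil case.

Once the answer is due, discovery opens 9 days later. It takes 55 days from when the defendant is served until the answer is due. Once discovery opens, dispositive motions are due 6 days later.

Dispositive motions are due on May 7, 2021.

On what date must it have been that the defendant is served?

Dispositive motions are due: May 7, 2021.
Discovery opens: May 7, 2021 − 6 days = May 1, 2021.
The answer is due: May 1, 2021 − 9 days = Apr 22, 2021.
The defendant is served: Apr 22, 2021 − 55 days = Feb 26, 2021.

February 26, 2021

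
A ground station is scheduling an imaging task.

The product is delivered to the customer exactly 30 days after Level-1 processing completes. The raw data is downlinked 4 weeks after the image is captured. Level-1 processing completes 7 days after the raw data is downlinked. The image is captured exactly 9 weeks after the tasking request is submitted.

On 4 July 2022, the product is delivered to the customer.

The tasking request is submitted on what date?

The product is delivered to the customer: Jul 4, 2022.
Level-1 processing completes: Jul 4, 2022 − 30 days = Jun 4, 2022.
The raw data is downlinked: Jun 4, 2022 − 7 days = May 28, 2022.
The image is captured: May 28, 2022 − 4 weeks = Apr 30, 2022.
The tasking request is submitted: Apr 30, 2022 − 9 weeks = Feb 26, 2022.

26 February 2022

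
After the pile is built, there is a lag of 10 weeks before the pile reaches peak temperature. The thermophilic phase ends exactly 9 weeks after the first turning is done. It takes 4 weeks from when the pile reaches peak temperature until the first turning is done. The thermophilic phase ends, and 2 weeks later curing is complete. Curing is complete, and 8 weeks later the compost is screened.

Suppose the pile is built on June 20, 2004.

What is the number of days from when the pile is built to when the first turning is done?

Causal path: the pile is built → the pile reaches peak temperature → the first turning is done.
Total delay along the path: 10 + 4 weeks = 14 weeks = 98 days.

98 days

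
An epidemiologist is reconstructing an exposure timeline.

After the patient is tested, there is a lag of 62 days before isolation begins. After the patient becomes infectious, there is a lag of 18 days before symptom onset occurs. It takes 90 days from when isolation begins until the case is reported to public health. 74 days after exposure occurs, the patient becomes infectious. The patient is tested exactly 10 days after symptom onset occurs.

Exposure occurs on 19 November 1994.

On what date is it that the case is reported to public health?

Exposure occurs: Nov 19, 1994.
The patient becomes infectious: Nov 19, 1994 + 74 days = Feb 1, 1995.
Symptom onset occurs: Feb 1, 1995 + 18 days = Feb 19, 1995.
The patient is tested: Feb 19, 1995 + 10 days = Mar 1, 1995.
Isolation begins: Mar 1, 1995 + 62 days = May 2, 1995.
The case is reported to public health: May 2, 1995 + 90 days = Jul 31, 1995.

31 July 1995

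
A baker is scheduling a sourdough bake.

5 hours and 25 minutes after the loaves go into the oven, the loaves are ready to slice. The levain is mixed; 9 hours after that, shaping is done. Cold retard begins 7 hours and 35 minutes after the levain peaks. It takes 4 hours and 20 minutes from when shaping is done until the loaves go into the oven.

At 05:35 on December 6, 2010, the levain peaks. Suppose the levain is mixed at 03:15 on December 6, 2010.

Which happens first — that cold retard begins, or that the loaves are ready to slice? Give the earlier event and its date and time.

Cold retard begins — 13:10 on December 6, 2010

The levain peaks: 05:35 Dec 6, 2010.
Cold retard begins: 05:35 Dec 6, 2010 + 7h35m = 13:10 Dec 6, 2010.
The levain is mixed: 03:15 Dec 6, 2010.
Shaping is done: 03:15 Dec 6, 2010 + 9h = 12:15 Dec 6, 2010.
The loaves go into the oven: 12:15 Dec 6, 2010 + 4h20m = 16:35 Dec 6, 2010.
The loaves are ready to slice: 16:35 Dec 6, 2010 + 5h25m = 22:00 Dec 6, 2010.
Comparing: cold retard begins at 13:10 Dec 6, 2010 vs the loaves are ready to slice at 22:00 Dec 6, 2010. Earlier: cold retard begins.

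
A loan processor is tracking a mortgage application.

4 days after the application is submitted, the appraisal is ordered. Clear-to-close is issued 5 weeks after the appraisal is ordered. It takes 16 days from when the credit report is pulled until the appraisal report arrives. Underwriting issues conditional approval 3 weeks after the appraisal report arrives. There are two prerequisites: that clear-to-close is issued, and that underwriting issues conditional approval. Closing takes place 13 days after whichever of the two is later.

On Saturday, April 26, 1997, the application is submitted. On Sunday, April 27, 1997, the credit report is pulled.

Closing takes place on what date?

The application is submitted: Apr 26, 1997.
The appraisal is ordered: Apr 26, 1997 + 4 days = Apr 30, 1997.
Clear-to-close is issued: Apr 30, 1997 + 5 weeks = Jun 4, 1997.
The credit report is pulled: Apr 27, 1997.
The appraisal report arrives: Apr 27, 1997 + 16 days = May 13, 1997.
Underwriting issues conditional approval: May 13, 1997 + 3 weeks = Jun 3, 1997.
Both prerequisites met — clear-to-close is issued (Jun 4, 1997), underwriting issues conditional approval (Jun 3, 1997); the later is Jun 4, 1997.
Closing takes place: Jun 4, 1997 + 13 days = Jun 17, 1997.

Tuesday, June 17, 1997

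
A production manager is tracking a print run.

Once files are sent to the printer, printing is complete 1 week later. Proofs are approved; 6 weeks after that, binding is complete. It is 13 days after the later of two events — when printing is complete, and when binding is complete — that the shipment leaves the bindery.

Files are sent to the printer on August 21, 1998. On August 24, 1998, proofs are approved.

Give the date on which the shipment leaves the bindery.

Files are sent to the printer: Aug 21, 1998.
Printing is complete: Aug 21, 1998 + 1 week = Aug 28, 1998.
Proofs are approved: Aug 24, 1998.
Binding is complete: Aug 24, 1998 + 6 weeks = Oct 5, 1998.
Both prerequisites met — printing is complete (Aug 28, 1998), binding is complete (Oct 5, 1998); the later is Oct 5, 1998.
The shipment leaves the bindery: Oct 5, 1998 + 13 days = Oct 18, 1998.

October 18, 1998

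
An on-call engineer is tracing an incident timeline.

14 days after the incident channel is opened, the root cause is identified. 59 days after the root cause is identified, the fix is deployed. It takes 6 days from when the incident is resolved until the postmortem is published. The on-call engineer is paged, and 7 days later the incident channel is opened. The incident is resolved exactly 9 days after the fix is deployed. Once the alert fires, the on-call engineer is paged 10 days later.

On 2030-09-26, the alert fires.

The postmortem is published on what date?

The alert fires: Sep 26, 2030.
The on-call engineer is paged: Sep 26, 2030 + 10 days = Oct 6, 2030.
The incident channel is opened: Oct 6, 2030 + 7 days = Oct 13, 2030.
The root cause is identified: Oct 13, 2030 + 14 days = Oct 27, 2030.
The fix is deployed: Oct 27, 2030 + 59 days = Dec 25, 2030.
The incident is resolved: Dec 25, 2030 + 9 days = Jan 3, 2031.
The postmortem is published: Jan 3, 2031 + 6 days = Jan 9, 2031.

2031-01-09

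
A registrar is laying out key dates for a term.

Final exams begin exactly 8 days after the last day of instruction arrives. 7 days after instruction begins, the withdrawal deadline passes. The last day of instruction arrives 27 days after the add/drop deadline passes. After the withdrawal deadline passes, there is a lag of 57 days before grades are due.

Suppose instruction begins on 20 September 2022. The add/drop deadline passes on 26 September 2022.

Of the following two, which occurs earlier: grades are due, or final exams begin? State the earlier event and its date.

Final exams begin — 31 October 2022

Instruction begins: Sep 20, 2022.
The withdrawal deadline passes: Sep 20, 2022 + 7 days = Sep 27, 2022.
Grades are due: Sep 27, 2022 + 57 days = Nov 23, 2022.
The add/drop deadline passes: Sep 26, 2022.
The last day of instruction arrives: Sep 26, 2022 + 27 days = Oct 23, 2022.
Final exams begin: Oct 23, 2022 + 8 days = Oct 31, 2022.
Comparing: grades are due on Nov 23, 2022 vs final exams begin on Oct 31, 2022. Earlier: final exams begin.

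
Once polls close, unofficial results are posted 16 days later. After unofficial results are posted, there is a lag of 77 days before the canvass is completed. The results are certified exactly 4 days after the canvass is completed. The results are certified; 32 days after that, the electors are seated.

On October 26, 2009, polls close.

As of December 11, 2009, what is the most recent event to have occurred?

Unofficial results are posted

Polls close: Oct 26, 2009.
Unofficial results are posted: Oct 26, 2009 + 16 days = Nov 11, 2009.
The canvass is completed: Nov 11, 2009 + 77 days = Jan 27, 2010.
The results are certified: Jan 27, 2010 + 4 days = Jan 31, 2010.
The electors are seated: Jan 31, 2010 + 32 days = Mar 4, 2010.
Dec 11, 2009 falls between when unofficial results are posted (Nov 11, 2009) and when the canvass is completed (Jan 27, 2010).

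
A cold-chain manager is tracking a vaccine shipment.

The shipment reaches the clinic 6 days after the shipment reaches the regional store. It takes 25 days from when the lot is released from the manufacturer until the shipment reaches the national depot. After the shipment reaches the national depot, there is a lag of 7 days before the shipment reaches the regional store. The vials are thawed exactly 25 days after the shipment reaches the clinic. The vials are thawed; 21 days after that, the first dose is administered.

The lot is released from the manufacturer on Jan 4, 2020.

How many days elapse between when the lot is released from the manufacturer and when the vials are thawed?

63 days

Causal path: the lot is released from the manufacturer → the shipment reaches the national depot → the shipment reaches the regional store → the shipment reaches the clinic → the vials are thawed.
Total delay along the path: 25 + 7 + 6 + 25 = 63 days.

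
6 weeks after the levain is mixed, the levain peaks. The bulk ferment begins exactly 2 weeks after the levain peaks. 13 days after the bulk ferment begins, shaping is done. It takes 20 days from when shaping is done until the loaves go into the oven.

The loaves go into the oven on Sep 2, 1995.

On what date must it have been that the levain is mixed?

Jun 5, 1995

The loaves go into the oven: Sep 2, 1995.
Shaping is done: Sep 2, 1995 − 20 days = Aug 13, 1995.
The bulk ferment begins: Aug 13, 1995 − 13 days = Jul 31, 1995.
The levain peaks: Jul 31, 1995 − 2 weeks = Jul 17, 1995.
The levain is mixed: Jul 17, 1995 − 6 weeks = Jun 5, 1995.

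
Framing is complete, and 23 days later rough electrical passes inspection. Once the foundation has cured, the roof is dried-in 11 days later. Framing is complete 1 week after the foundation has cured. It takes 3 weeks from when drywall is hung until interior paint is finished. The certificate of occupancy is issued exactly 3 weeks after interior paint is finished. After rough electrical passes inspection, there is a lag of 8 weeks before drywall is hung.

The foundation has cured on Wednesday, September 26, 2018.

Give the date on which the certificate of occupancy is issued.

The foundation has cured: Sep 26, 2018.
Framing is complete: Sep 26, 2018 + 1 week = Oct 3, 2018.
Rough electrical passes inspection: Oct 3, 2018 + 23 days = Oct 26, 2018.
Drywall is hung: Oct 26, 2018 + 8 weeks = Dec 21, 2018.
Interior paint is finished: Dec 21, 2018 + 3 weeks = Jan 11, 2019.
The certificate of occupancy is issued: Jan 11, 2019 + 3 weeks = Feb 1, 2019.

Friday, February 1, 2019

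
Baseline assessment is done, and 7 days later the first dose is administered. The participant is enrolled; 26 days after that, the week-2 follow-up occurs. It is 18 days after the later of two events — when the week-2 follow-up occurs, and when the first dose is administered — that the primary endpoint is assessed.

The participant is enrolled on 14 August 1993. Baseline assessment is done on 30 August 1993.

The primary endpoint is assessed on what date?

27 September 1993

The participant is enrolled: Aug 14, 1993.
The week-2 follow-up occurs: Aug 14, 1993 + 26 days = Sep 9, 1993.
Baseline assessment is done: Aug 30, 1993.
The first dose is administered: Aug 30, 1993 + 7 days = Sep 6, 1993.
Both prerequisites met — the week-2 follow-up occurs (Sep 9, 1993), the first dose is administered (Sep 6, 1993); the later is Sep 9, 1993.
The primary endpoint is assessed: Sep 9, 1993 + 18 days = Sep 27, 1993.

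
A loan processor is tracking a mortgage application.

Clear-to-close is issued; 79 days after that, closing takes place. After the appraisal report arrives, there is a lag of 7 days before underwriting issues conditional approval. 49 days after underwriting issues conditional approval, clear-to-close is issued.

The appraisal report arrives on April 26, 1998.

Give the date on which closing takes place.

September 8, 1998

The appraisal report arrives: Apr 26, 1998.
Underwriting issues conditional approval: Apr 26, 1998 + 7 days = May 3, 1998.
Clear-to-close is issued: May 3, 1998 + 49 days = Jun 21, 1998.
Closing takes place: Jun 21, 1998 + 79 days = Sep 8, 1998.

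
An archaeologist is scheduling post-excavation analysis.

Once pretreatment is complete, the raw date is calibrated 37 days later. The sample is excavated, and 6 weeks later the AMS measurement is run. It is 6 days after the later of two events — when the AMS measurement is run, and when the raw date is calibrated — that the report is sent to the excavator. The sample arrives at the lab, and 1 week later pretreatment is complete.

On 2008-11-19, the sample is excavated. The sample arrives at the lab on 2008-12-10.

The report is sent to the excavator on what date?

The sample is excavated: Nov 19, 2008.
The AMS measurement is run: Nov 19, 2008 + 6 weeks = Dec 31, 2008.
The sample arrives at the lab: Dec 10, 2008.
Pretreatment is complete: Dec 10, 2008 + 1 week = Dec 17, 2008.
The raw date is calibrated: Dec 17, 2008 + 37 days = Jan 23, 2009.
Both prerequisites met — the AMS measurement is run (Dec 31, 2008), the raw date is calibrated (Jan 23, 2009); the later is Jan 23, 2009.
The report is sent to the excavator: Jan 23, 2009 + 6 days = Jan 29, 2009.

2009-01-29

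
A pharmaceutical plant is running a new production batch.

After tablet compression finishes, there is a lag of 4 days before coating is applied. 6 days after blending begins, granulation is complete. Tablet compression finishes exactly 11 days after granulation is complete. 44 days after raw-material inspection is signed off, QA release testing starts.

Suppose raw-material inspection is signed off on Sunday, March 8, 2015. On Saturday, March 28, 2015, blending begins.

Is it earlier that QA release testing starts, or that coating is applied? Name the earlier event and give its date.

Raw-material inspection is signed off: Mar 8, 2015.
QA release testing starts: Mar 8, 2015 + 44 days = Apr 21, 2015.
Blending begins: Mar 28, 2015.
Granulation is complete: Mar 28, 2015 + 6 days = Apr 3, 2015.
Tablet compression finishes: Apr 3, 2015 + 11 days = Apr 14, 2015.
Coating is applied: Apr 14, 2015 + 4 days = Apr 18, 2015.
Comparing: QA release testing starts on Apr 21, 2015 vs coating is applied on Apr 18, 2015. Earlier: coating is applied.

Coating is applied — Saturday, April 18, 2015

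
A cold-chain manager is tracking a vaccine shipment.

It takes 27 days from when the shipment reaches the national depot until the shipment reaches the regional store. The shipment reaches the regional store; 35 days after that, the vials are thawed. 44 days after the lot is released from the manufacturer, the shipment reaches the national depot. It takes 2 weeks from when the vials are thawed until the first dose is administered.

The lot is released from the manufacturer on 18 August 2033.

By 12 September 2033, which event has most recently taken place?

The lot is released from the manufacturer: Aug 18, 2033.
The shipment reaches the national depot: Aug 18, 2033 + 44 days = Oct 1, 2033.
The shipment reaches the regional store: Oct 1, 2033 + 27 days = Oct 28, 2033.
The vials are thawed: Oct 28, 2033 + 35 days = Dec 2, 2033.
The first dose is administered: Dec 2, 2033 + 2 weeks = Dec 16, 2033.
Sep 12, 2033 falls between when the lot is released from the manufacturer (Aug 18, 2033) and when the shipment reaches the national depot (Oct 1, 2033).

The lot is released from the manufacturer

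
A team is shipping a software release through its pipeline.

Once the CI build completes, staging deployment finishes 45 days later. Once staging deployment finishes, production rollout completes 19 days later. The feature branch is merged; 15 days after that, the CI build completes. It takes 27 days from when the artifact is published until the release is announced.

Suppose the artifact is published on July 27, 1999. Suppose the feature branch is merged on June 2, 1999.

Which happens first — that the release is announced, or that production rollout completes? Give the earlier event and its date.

The artifact is published: Jul 27, 1999.
The release is announced: Jul 27, 1999 + 27 days = Aug 23, 1999.
The feature branch is merged: Jun 2, 1999.
The CI build completes: Jun 2, 1999 + 15 days = Jun 17, 1999.
Staging deployment finishes: Jun 17, 1999 + 45 days = Aug 1, 1999.
Production rollout completes: Aug 1, 1999 + 19 days = Aug 20, 1999.
Comparing: the release is announced on Aug 23, 1999 vs production rollout completes on Aug 20, 1999. Earlier: production rollout completes.

Production rollout completes — August 20, 1999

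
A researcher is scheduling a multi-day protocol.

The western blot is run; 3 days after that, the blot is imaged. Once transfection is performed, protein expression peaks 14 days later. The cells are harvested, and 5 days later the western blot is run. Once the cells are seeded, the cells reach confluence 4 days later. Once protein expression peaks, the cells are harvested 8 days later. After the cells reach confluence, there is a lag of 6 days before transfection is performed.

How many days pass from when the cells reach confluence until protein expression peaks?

20 days

Causal path: the cells reach confluence → transfection is performed → protein expression peaks.
Total delay along the path: 6 + 14 = 20 days.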